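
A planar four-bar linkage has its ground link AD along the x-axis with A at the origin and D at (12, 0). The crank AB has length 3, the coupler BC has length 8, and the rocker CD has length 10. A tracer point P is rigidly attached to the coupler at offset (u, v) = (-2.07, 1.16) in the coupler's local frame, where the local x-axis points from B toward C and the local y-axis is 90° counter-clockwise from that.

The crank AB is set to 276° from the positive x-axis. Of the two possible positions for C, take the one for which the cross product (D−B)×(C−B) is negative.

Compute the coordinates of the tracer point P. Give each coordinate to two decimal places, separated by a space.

A=(0,0), D=(12.00,0)
B = A + 3.00·(cos276°, sin276°) = (0.3136, -2.9836)
|BD| = 12.0613
circle(B,8.00) ∩ circle(D,10.00): a=4.5382, h=6.5882
  candidates: C₊=(3.0811,4.5225) cross=79.462; C₋=(6.3405,-8.2444) cross=-79.462
  mode - wants cross < 0 → take C=(6.3405,-8.2444) (cross=-79.462)
ex = (C−B)/|BC| = (0.7534,-0.6576); ey = (0.6576,0.7534)
P = B + -2.07·ex + 1.16·ey = (-0.4831,-0.7484)

-0.48 -0.75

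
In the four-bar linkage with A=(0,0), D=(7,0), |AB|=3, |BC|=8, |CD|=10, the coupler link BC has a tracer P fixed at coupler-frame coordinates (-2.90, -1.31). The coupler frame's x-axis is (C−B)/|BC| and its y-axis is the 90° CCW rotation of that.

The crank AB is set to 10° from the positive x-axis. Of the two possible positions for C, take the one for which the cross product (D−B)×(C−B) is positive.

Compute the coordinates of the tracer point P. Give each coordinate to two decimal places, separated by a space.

4.74 -2.11

A=(0,0), D=(7.00,0)
B = A + 3.00·(cos10°, sin10°) = (2.9544, 0.5209)
|BD| = 4.0790
circle(B,8.00) ∩ circle(D,10.00): a=-2.3734, h=7.6398
  candidates: C₊=(1.5762,8.4013) cross=31.163; C₋=(-0.3752,-6.7532) cross=-31.163
  mode + wants cross > 0 → take C=(1.5762,8.4013) (cross=31.163)
ex = (C−B)/|BC| = (-0.1723,0.9850); ey = (-0.9850,-0.1723)
P = B + -2.90·ex + -1.31·ey = (4.7444,-2.1100)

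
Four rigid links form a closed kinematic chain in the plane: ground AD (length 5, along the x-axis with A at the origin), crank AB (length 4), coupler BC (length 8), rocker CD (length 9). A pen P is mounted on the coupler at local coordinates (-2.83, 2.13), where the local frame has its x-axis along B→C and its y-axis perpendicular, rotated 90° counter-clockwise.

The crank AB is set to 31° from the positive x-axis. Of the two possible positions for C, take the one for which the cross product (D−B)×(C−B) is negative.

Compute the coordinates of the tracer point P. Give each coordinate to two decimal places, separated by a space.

6.87 1.20

A=(0,0), D=(5.00,0)
B = A + 4.00·(cos31°, sin31°) = (3.4287, 2.0602)
|BD| = 2.5910
circle(B,8.00) ∩ circle(D,9.00): a=-1.9851, h=7.7498
  candidates: C₊=(8.3868,8.3384) cross=20.080; C₋=(-3.9372,-1.0614) cross=-20.080
  mode - wants cross < 0 → take C=(-3.9372,-1.0614) (cross=-20.080)
ex = (C−B)/|BC| = (-0.9207,-0.3902); ey = (0.3902,-0.9207)
P = B + -2.83·ex + 2.13·ey = (6.8655,1.2032)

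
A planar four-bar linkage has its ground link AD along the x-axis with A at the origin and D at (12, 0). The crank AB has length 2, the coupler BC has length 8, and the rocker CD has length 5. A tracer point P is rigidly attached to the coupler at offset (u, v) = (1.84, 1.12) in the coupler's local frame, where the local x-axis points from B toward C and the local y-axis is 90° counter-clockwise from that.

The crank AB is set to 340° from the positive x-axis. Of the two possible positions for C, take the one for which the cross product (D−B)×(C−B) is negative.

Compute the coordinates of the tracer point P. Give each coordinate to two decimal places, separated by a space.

4.02 -0.45

A=(0,0), D=(12.00,0)
B = A + 2.00·(cos340°, sin340°) = (1.8794, -0.6840)
|BD| = 10.1437
circle(B,8.00) ∩ circle(D,5.00): a=6.9942, h=3.8834
  candidates: C₊=(8.5958,3.6622) cross=39.392; C₋=(9.1196,-4.0869) cross=-39.392
  mode - wants cross < 0 → take C=(9.1196,-4.0869) (cross=-39.392)
ex = (C−B)/|BC| = (0.9050,-0.4254); ey = (0.4254,0.9050)
P = B + 1.84·ex + 1.12·ey = (4.0210,-0.4531)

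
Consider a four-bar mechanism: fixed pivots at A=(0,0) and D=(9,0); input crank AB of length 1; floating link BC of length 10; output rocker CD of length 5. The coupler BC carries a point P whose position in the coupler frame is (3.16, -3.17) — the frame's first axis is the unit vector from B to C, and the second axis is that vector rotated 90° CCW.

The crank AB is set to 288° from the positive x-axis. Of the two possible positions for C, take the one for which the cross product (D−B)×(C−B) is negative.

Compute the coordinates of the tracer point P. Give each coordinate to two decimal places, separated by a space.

1.92 -5.13

A=(0,0), D=(9.00,0)
B = A + 1.00·(cos288°, sin288°) = (0.3090, -0.9511)
|BD| = 8.7429
circle(B,10.00) ∩ circle(D,5.00): a=8.6606, h=4.9993
  candidates: C₊=(8.3744,4.9607) cross=43.708; C₋=(9.4621,-4.9786) cross=-43.708
  mode - wants cross < 0 → take C=(9.4621,-4.9786) (cross=-43.708)
ex = (C−B)/|BC| = (0.9153,-0.4028); ey = (0.4028,0.9153)
P = B + 3.16·ex + -3.17·ey = (1.9247,-5.1253)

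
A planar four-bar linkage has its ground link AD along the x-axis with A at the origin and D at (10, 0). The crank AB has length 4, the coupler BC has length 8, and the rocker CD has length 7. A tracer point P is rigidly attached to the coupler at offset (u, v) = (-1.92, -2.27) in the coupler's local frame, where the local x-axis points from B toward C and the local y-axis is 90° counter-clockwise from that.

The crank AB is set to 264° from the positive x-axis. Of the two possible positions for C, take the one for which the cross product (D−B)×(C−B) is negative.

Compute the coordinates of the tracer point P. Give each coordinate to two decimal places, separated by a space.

-2.94 -5.55

A=(0,0), D=(10.00,0)
B = A + 4.00·(cos264°, sin264°) = (-0.4181, -3.9781)
|BD| = 11.1518
circle(B,8.00) ∩ circle(D,7.00): a=6.2484, h=4.9957
  candidates: C₊=(3.6372,2.9179) cross=55.711; C₋=(7.2013,-6.4162) cross=-55.711
  mode - wants cross < 0 → take C=(7.2013,-6.4162) (cross=-55.711)
ex = (C−B)/|BC| = (0.9524,-0.3048); ey = (0.3048,0.9524)
P = B + -1.92·ex + -2.27·ey = (-2.9386,-5.5550)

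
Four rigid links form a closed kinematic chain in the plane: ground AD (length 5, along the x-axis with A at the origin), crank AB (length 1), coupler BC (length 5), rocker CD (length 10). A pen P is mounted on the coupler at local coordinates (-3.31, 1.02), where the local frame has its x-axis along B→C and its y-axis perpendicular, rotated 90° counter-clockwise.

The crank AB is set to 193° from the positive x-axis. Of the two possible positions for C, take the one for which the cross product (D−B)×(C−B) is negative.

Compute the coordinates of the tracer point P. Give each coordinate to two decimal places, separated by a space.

A=(0,0), D=(5.00,0)
B = A + 1.00·(cos193°, sin193°) = (-0.9744, -0.2250)
|BD| = 5.9786
circle(B,5.00) ∩ circle(D,10.00): a=-3.2831, h=3.7711
  candidates: C₊=(-4.3970,3.4200) cross=22.546; C₋=(-4.1132,-4.1169) cross=-22.546
  mode - wants cross < 0 → take C=(-4.1132,-4.1169) (cross=-22.546)
ex = (C−B)/|BC| = (-0.6278,-0.7784); ey = (0.7784,-0.6278)
P = B + -3.31·ex + 1.02·ey = (1.8975,1.7112)

1.90 1.71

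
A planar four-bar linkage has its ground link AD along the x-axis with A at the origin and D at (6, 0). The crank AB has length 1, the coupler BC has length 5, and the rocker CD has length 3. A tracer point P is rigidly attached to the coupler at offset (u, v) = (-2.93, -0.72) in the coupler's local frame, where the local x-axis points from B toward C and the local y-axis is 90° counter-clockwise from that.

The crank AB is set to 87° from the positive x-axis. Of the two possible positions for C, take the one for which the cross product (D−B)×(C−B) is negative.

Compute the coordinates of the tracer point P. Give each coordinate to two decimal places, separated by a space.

A=(0,0), D=(6.00,0)
B = A + 1.00·(cos87°, sin87°) = (0.0523, 0.9986)
|BD| = 6.0309
circle(B,5.00) ∩ circle(D,3.00): a=4.3420, h=2.4794
  candidates: C₊=(4.7449,2.7248) cross=14.953; C₋=(3.9238,-2.1655) cross=-14.953
  mode - wants cross < 0 → take C=(3.9238,-2.1655) (cross=-14.953)
ex = (C−B)/|BC| = (0.7743,-0.6328); ey = (0.6328,0.7743)
P = B + -2.93·ex + -0.72·ey = (-2.6720,2.2953)

-2.67 2.30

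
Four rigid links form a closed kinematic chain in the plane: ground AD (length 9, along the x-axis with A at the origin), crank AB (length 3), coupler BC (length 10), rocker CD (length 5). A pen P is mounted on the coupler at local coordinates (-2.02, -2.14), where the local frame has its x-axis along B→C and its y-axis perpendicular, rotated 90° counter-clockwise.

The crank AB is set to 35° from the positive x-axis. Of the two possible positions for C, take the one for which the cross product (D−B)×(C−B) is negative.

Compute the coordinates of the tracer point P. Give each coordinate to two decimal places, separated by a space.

A=(0,0), D=(9.00,0)
B = A + 3.00·(cos35°, sin35°) = (2.4575, 1.7207)
|BD| = 6.7650
circle(B,10.00) ∩ circle(D,5.00): a=8.9257, h=4.5090
  candidates: C₊=(12.2365,3.8112) cross=30.504; C₋=(9.9427,-4.9103) cross=-30.504
  mode - wants cross < 0 → take C=(9.9427,-4.9103) (cross=-30.504)
ex = (C−B)/|BC| = (0.7485,-0.6631); ey = (0.6631,0.7485)
P = B + -2.02·ex + -2.14·ey = (-0.4736,1.4584)

-0.47 1.46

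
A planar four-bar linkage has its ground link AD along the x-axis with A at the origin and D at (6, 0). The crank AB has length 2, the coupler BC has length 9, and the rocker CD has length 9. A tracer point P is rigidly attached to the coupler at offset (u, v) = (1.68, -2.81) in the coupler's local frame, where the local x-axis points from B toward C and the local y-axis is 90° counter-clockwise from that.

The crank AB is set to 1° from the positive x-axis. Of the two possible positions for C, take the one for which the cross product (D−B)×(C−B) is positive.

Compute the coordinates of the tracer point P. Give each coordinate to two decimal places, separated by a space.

5.12 1.02

A=(0,0), D=(6.00,0)
B = A + 2.00·(cos1°, sin1°) = (1.9997, 0.0349)
|BD| = 4.0005
circle(B,9.00) ∩ circle(D,9.00): a=2.0002, h=8.7749
  candidates: C₊=(4.0764,8.7920) cross=35.104; C₋=(3.9233,-8.7571) cross=-35.104
  mode + wants cross > 0 → take C=(4.0764,8.7920) (cross=35.104)
ex = (C−B)/|BC| = (0.2307,0.9730); ey = (-0.9730,0.2307)
P = B + 1.68·ex + -2.81·ey = (5.1215,1.0212)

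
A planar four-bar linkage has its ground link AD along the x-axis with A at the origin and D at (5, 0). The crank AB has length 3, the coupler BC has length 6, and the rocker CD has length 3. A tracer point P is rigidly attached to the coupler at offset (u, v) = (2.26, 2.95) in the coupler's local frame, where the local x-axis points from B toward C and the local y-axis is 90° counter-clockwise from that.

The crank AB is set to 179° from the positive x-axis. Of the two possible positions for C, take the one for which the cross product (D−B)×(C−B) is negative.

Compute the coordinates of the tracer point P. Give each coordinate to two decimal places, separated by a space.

A=(0,0), D=(5.00,0)
B = A + 3.00·(cos179°, sin179°) = (-2.9995, 0.0524)
|BD| = 7.9997
circle(B,6.00) ∩ circle(D,3.00): a=5.6874, h=1.9114
  candidates: C₊=(2.7003,1.9264) cross=15.290; C₋=(2.6752,-1.8962) cross=-15.290
  mode - wants cross < 0 → take C=(2.6752,-1.8962) (cross=-15.290)
ex = (C−B)/|BC| = (0.9458,-0.3248); ey = (0.3248,0.9458)
P = B + 2.26·ex + 2.95·ey = (0.0960,2.1085)

0.10 2.11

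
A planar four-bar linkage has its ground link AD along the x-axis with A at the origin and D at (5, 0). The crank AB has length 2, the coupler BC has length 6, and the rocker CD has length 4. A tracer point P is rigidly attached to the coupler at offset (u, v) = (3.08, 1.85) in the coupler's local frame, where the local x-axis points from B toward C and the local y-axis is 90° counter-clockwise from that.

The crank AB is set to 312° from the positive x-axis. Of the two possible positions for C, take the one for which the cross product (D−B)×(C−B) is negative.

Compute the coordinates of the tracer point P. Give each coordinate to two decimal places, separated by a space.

4.86 -0.75

A=(0,0), D=(5.00,0)
B = A + 2.00·(cos312°, sin312°) = (1.3383, -1.4863)
|BD| = 3.9519
circle(B,6.00) ∩ circle(D,4.00): a=4.5064, h=3.9614
  candidates: C₊=(4.0239,3.8791) cross=15.655; C₋=(7.0036,-3.4620) cross=-15.655
  mode - wants cross < 0 → take C=(7.0036,-3.4620) (cross=-15.655)
ex = (C−B)/|BC| = (0.9442,-0.3293); ey = (0.3293,0.9442)
P = B + 3.08·ex + 1.85·ey = (4.8557,-0.7537)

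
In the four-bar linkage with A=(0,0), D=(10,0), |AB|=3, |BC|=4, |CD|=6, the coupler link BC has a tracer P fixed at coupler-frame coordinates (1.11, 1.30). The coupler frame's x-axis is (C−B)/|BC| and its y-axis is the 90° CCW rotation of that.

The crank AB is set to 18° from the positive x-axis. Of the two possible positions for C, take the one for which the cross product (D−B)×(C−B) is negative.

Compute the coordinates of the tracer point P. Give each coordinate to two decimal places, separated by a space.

4.51 0.51

A=(0,0), D=(10.00,0)
B = A + 3.00·(cos18°, sin18°) = (2.8532, 0.9271)
|BD| = 7.2067
circle(B,4.00) ∩ circle(D,6.00): a=2.2158, h=3.3302
  candidates: C₊=(5.4789,3.9446) cross=24.000; C₋=(4.6221,-2.6605) cross=-24.000
  mode - wants cross < 0 → take C=(4.6221,-2.6605) (cross=-24.000)
ex = (C−B)/|BC| = (0.4422,-0.8969); ey = (0.8969,0.4422)
P = B + 1.11·ex + 1.30·ey = (4.5100,0.5064)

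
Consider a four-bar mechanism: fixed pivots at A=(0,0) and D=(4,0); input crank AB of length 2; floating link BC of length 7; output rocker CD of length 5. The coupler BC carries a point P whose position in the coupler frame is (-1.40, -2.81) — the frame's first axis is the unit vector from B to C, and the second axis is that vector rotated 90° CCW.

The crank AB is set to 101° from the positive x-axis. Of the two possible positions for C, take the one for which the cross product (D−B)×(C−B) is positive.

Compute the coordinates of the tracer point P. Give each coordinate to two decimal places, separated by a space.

-0.66 -1.16

A=(0,0), D=(4.00,0)
B = A + 2.00·(cos101°, sin101°) = (-0.3816, 1.9633)
|BD| = 4.8013
circle(B,7.00) ∩ circle(D,5.00): a=4.9000, h=4.9990
  candidates: C₊=(6.1341,4.5217) cross=24.002; C₋=(2.0459,-4.6023) cross=-24.002
  mode + wants cross > 0 → take C=(6.1341,4.5217) (cross=24.002)
ex = (C−B)/|BC| = (0.9308,0.3655); ey = (-0.3655,0.9308)
P = B + -1.40·ex + -2.81·ey = (-0.6577,-1.1640)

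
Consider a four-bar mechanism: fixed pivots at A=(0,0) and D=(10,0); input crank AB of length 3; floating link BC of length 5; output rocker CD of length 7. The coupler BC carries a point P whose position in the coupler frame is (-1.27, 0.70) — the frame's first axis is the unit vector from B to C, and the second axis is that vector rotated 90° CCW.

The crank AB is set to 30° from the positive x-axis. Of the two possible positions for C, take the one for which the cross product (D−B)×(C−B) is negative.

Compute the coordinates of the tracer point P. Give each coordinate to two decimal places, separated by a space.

2.96 2.90

A=(0,0), D=(10.00,0)
B = A + 3.00·(cos30°, sin30°) = (2.5981, 1.5000)
|BD| = 7.5524
circle(B,5.00) ∩ circle(D,7.00): a=2.1873, h=4.4962
  candidates: C₊=(5.6348,5.4722) cross=33.957; C₋=(3.8488,-3.3410) cross=-33.957
  mode - wants cross < 0 → take C=(3.8488,-3.3410) (cross=-33.957)
ex = (C−B)/|BC| = (0.2501,-0.9682); ey = (0.9682,0.2501)
P = B + -1.27·ex + 0.70·ey = (2.9581,2.9047)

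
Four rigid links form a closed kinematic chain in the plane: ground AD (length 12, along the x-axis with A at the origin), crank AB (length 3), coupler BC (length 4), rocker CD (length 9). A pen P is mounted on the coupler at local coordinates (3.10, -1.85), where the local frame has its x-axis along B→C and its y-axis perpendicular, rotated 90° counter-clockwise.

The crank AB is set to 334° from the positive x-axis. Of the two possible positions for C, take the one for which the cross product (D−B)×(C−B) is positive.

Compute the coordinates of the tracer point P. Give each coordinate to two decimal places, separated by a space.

5.06 1.42

A=(0,0), D=(12.00,0)
B = A + 3.00·(cos334°, sin334°) = (2.6964, -1.3151)
|BD| = 9.3961
circle(B,4.00) ∩ circle(D,9.00): a=1.2392, h=3.8032
  candidates: C₊=(3.3910,2.6241) cross=35.735; C₋=(4.4557,-4.9075) cross=-35.735
  mode + wants cross > 0 → take C=(3.3910,2.6241) (cross=35.735)
ex = (C−B)/|BC| = (0.1737,0.9848); ey = (-0.9848,0.1737)
P = B + 3.10·ex + -1.85·ey = (5.0566,1.4165)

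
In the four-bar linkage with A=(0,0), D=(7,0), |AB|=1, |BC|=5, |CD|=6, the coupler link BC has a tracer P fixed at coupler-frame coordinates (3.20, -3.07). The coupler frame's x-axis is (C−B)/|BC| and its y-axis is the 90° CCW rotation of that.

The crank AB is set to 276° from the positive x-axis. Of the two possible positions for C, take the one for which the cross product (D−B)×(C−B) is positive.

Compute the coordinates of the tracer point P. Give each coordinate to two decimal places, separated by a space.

A=(0,0), D=(7.00,0)
B = A + 1.00·(cos276°, sin276°) = (0.1045, -0.9945)
|BD| = 6.9668
circle(B,5.00) ∩ circle(D,6.00): a=2.6940, h=4.2122
  candidates: C₊=(2.1696,3.5591) cross=29.346; C₋=(3.3722,-4.7790) cross=-29.346
  mode + wants cross > 0 → take C=(2.1696,3.5591) (cross=29.346)
ex = (C−B)/|BC| = (0.4130,0.9107); ey = (-0.9107,0.4130)
P = B + 3.20·ex + -3.07·ey = (4.2221,0.6518)

4.22 0.65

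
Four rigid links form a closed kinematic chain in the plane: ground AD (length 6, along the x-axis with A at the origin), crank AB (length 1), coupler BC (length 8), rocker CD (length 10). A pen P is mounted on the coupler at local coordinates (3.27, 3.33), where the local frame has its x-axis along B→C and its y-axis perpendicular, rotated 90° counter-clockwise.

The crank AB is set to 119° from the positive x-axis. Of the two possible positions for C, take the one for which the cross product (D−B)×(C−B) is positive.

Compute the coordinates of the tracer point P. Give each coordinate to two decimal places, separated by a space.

A=(0,0), D=(6.00,0)
B = A + 1.00·(cos119°, sin119°) = (-0.4848, 0.8746)
|BD| = 6.5435
circle(B,8.00) ∩ circle(D,10.00): a=0.5210, h=7.9830
  candidates: C₊=(1.0985,8.7164) cross=52.237; C₋=(-1.0356,-7.1064) cross=-52.237
  mode + wants cross > 0 → take C=(1.0985,8.7164) (cross=52.237)
ex = (C−B)/|BC| = (0.1979,0.9802); ey = (-0.9802,0.1979)
P = B + 3.27·ex + 3.33·ey = (-3.1018,4.7390)

-3.10 4.74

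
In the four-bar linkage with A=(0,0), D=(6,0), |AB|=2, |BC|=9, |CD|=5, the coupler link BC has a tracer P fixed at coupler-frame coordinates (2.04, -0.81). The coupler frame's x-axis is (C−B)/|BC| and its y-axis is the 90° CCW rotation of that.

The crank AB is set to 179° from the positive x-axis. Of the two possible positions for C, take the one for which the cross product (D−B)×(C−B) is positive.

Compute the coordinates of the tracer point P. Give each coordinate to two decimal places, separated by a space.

0.15 0.48

A=(0,0), D=(6.00,0)
B = A + 2.00·(cos179°, sin179°) = (-1.9997, 0.0349)
|BD| = 7.9998
circle(B,9.00) ∩ circle(D,5.00): a=7.5000, h=4.9750
  candidates: C₊=(5.5219,4.9771) cross=39.799; C₋=(5.4785,-4.9727) cross=-39.799
  mode + wants cross > 0 → take C=(5.5219,4.9771) (cross=39.799)
ex = (C−B)/|BC| = (0.8357,0.5491); ey = (-0.5491,0.8357)
P = B + 2.04·ex + -0.81·ey = (0.1500,0.4782)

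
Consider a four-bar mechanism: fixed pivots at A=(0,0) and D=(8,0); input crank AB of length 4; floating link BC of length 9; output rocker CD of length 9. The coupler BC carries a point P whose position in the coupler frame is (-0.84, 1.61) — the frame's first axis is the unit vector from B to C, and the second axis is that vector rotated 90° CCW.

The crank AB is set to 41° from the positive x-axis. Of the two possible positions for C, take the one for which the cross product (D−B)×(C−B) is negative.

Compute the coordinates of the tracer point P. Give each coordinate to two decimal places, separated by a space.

A=(0,0), D=(8.00,0)
B = A + 4.00·(cos41°, sin41°) = (3.0188, 2.6242)
|BD| = 5.6301
circle(B,9.00) ∩ circle(D,9.00): a=2.8151, h=8.5484
  candidates: C₊=(9.4939,8.8752) cross=48.129; C₋=(1.5250,-6.2509) cross=-48.129
  mode - wants cross < 0 → take C=(1.5250,-6.2509) (cross=-48.129)
ex = (C−B)/|BC| = (-0.1660,-0.9861); ey = (0.9861,-0.1660)
P = B + -0.84·ex + 1.61·ey = (4.7459,3.1853)

4.75 3.19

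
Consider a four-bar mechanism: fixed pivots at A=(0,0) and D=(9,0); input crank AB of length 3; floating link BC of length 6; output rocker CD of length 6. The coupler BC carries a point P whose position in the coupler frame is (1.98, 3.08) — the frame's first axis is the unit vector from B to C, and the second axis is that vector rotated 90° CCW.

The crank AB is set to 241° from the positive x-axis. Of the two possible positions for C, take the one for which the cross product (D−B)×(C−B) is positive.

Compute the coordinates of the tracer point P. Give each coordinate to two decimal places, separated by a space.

-1.93 1.01

A=(0,0), D=(9.00,0)
B = A + 3.00·(cos241°, sin241°) = (-1.4544, -2.6239)
|BD| = 10.7787
circle(B,6.00) ∩ circle(D,6.00): a=5.3893, h=2.6372
  candidates: C₊=(3.1308,1.2460) cross=28.426; C₋=(4.4148,-3.8698) cross=-28.426
  mode + wants cross > 0 → take C=(3.1308,1.2460) (cross=28.426)
ex = (C−B)/|BC| = (0.7642,0.6450); ey = (-0.6450,0.7642)
P = B + 1.98·ex + 3.08·ey = (-1.9278,1.0069)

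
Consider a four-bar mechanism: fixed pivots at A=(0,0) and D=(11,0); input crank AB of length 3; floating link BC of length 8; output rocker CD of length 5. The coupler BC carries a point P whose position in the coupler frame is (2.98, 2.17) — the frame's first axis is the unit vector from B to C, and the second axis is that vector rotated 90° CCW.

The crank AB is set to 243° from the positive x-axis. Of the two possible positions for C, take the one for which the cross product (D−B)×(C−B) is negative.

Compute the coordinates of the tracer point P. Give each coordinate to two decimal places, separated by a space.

A=(0,0), D=(11.00,0)
B = A + 3.00·(cos243°, sin243°) = (-1.3620, -2.6730)
|BD| = 12.6477
circle(B,8.00) ∩ circle(D,5.00): a=7.8656, h=1.4602
  candidates: C₊=(6.0174,0.4165) cross=18.468; C₋=(6.6346,-2.4378) cross=-18.468
  mode - wants cross < 0 → take C=(6.6346,-2.4378) (cross=-18.468)
ex = (C−B)/|BC| = (0.9996,0.0294); ey = (-0.0294,0.9996)
P = B + 2.98·ex + 2.17·ey = (1.5529,-0.4164)

1.55 -0.42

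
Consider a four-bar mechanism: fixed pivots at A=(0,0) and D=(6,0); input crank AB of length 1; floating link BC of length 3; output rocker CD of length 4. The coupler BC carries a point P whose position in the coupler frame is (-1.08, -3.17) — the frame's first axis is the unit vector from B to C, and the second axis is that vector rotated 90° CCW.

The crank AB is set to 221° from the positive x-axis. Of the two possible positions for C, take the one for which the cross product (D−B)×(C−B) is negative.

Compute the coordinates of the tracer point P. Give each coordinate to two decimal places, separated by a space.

-2.41 -3.57

A=(0,0), D=(6.00,0)
B = A + 1.00·(cos221°, sin221°) = (-0.7547, -0.6561)
|BD| = 6.7865
circle(B,3.00) ∩ circle(D,4.00): a=2.8775, h=0.8485
  candidates: C₊=(2.0273,0.4666) cross=5.758; C₋=(2.1914,-1.2224) cross=-5.758
  mode - wants cross < 0 → take C=(2.1914,-1.2224) (cross=-5.758)
ex = (C−B)/|BC| = (0.9820,-0.1888); ey = (0.1888,0.9820)
P = B + -1.08·ex + -3.17·ey = (-2.4137,-3.5652)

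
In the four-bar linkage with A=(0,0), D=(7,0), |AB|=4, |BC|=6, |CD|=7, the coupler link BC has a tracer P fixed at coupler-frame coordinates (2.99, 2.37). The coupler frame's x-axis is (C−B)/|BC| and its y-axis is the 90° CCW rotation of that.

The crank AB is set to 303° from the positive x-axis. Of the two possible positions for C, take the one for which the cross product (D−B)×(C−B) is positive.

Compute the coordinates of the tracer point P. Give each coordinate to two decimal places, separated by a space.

-0.96 -1.19

A=(0,0), D=(7.00,0)
B = A + 4.00·(cos303°, sin303°) = (2.1786, -3.3547)
|BD| = 5.8737
circle(B,6.00) ∩ circle(D,7.00): a=1.8302, h=5.7140
  candidates: C₊=(0.4174,2.3810) cross=33.563; C₋=(6.9444,-6.9998) cross=-33.563
  mode + wants cross > 0 → take C=(0.4174,2.3810) (cross=33.563)
ex = (C−B)/|BC| = (-0.2935,0.9560); ey = (-0.9560,-0.2935)
P = B + 2.99·ex + 2.37·ey = (-0.9647,-1.1920)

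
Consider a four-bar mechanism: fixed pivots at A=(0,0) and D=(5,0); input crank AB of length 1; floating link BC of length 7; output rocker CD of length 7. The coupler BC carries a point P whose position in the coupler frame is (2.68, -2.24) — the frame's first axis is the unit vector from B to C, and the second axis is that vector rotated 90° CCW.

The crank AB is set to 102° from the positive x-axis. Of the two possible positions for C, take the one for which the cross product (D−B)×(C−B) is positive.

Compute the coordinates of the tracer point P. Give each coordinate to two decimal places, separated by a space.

A=(0,0), D=(5.00,0)
B = A + 1.00·(cos102°, sin102°) = (-0.2079, 0.9781)
|BD| = 5.2990
circle(B,7.00) ∩ circle(D,7.00): a=2.6495, h=6.4792
  candidates: C₊=(3.5921,6.8569) cross=34.333; C₋=(1.2000,-5.8788) cross=-34.333
  mode + wants cross > 0 → take C=(3.5921,6.8569) (cross=34.333)
ex = (C−B)/|BC| = (0.5429,0.8398); ey = (-0.8398,0.5429)
P = B + 2.68·ex + -2.24·ey = (3.1281,2.0129)

3.13 2.01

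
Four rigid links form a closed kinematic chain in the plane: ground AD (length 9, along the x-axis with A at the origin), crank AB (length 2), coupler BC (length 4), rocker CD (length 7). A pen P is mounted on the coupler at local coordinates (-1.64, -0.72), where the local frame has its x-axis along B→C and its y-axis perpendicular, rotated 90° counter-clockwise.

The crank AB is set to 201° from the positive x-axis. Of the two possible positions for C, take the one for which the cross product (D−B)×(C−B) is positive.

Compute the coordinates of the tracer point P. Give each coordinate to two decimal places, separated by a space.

-3.27 -1.82

A=(0,0), D=(9.00,0)
B = A + 2.00·(cos201°, sin201°) = (-1.8672, -0.7167)
|BD| = 10.8908
circle(B,4.00) ∩ circle(D,7.00): a=3.9303, h=0.7432
  candidates: C₊=(2.0057,0.2836) cross=8.095; C₋=(2.1036,-1.1997) cross=-8.095
  mode + wants cross > 0 → take C=(2.0057,0.2836) (cross=8.095)
ex = (C−B)/|BC| = (0.9682,0.2501); ey = (-0.2501,0.9682)
P = B + -1.64·ex + -0.72·ey = (-3.2750,-1.8240)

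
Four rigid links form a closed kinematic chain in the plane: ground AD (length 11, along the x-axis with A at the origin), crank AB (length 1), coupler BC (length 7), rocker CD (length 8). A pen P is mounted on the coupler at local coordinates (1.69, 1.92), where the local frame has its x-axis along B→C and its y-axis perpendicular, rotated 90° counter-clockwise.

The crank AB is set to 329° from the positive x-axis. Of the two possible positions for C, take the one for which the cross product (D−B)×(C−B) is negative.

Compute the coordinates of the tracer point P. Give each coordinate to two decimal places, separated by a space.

A=(0,0), D=(11.00,0)
B = A + 1.00·(cos329°, sin329°) = (0.8572, -0.5150)
|BD| = 10.1559
circle(B,7.00) ∩ circle(D,8.00): a=4.3395, h=5.4926
  candidates: C₊=(4.9125,5.1906) cross=55.783; C₋=(5.4696,-5.7805) cross=-55.783
  mode - wants cross < 0 → take C=(5.4696,-5.7805) (cross=-55.783)
ex = (C−B)/|BC| = (0.6589,-0.7522); ey = (0.7522,0.6589)
P = B + 1.69·ex + 1.92·ey = (3.4150,-0.5212)

3.41 -0.52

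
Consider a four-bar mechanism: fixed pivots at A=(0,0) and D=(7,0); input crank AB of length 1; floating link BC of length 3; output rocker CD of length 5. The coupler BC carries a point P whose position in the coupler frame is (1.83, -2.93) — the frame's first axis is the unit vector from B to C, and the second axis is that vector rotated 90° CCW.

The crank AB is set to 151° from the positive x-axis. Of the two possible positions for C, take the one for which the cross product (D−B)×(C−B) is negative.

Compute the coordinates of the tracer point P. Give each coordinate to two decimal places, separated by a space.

A=(0,0), D=(7.00,0)
B = A + 1.00·(cos151°, sin151°) = (-0.8746, 0.4848)
|BD| = 7.8895
circle(B,3.00) ∩ circle(D,5.00): a=2.9308, h=0.6408
  candidates: C₊=(2.0900,0.9443) cross=5.056; C₋=(2.0112,-0.3349) cross=-5.056
  mode - wants cross < 0 → take C=(2.0112,-0.3349) (cross=-5.056)
ex = (C−B)/|BC| = (0.9619,-0.2732); ey = (0.2732,0.9619)
P = B + 1.83·ex + -2.93·ey = (0.0852,-2.8337)

0.09 -2.83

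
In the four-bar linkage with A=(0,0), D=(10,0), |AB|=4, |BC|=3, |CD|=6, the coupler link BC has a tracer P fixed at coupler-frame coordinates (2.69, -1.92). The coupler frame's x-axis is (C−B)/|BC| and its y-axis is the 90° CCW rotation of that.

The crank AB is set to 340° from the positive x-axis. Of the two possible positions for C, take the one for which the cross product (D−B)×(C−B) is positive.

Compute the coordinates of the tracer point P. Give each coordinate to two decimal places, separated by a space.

A=(0,0), D=(10.00,0)
B = A + 4.00·(cos340°, sin340°) = (3.7588, -1.3681)
|BD| = 6.3894
circle(B,3.00) ∩ circle(D,6.00): a=1.0818, h=2.7981
  candidates: C₊=(4.2164,1.5968) cross=17.879; C₋=(5.4146,-3.8697) cross=-17.879
  mode + wants cross > 0 → take C=(4.2164,1.5968) (cross=17.879)
ex = (C−B)/|BC| = (0.1525,0.9883); ey = (-0.9883,0.1525)
P = B + 2.69·ex + -1.92·ey = (6.0666,0.9976)

6.07 1.00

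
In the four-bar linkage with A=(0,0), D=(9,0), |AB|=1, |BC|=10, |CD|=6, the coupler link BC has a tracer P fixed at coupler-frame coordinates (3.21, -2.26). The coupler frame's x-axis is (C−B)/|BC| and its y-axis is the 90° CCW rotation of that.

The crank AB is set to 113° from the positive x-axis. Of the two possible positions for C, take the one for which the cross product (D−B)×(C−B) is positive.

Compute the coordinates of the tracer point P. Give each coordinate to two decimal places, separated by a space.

A=(0,0), D=(9.00,0)
B = A + 1.00·(cos113°, sin113°) = (-0.3907, 0.9205)
|BD| = 9.4357
circle(B,10.00) ∩ circle(D,6.00): a=8.1092, h=5.8515
  candidates: C₊=(8.2507,5.9530) cross=55.213; C₋=(7.1090,-5.6942) cross=-55.213
  mode + wants cross > 0 → take C=(8.2507,5.9530) (cross=55.213)
ex = (C−B)/|BC| = (0.8641,0.5033); ey = (-0.5033,0.8641)
P = B + 3.21·ex + -2.26·ey = (3.5205,0.5830)

3.52 0.58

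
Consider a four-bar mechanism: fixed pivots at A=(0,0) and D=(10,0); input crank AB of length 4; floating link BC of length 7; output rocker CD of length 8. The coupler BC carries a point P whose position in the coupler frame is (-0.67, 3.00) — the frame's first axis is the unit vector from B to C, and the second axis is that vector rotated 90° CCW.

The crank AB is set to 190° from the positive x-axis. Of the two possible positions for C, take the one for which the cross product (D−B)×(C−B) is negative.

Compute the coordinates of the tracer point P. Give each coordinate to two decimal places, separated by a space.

-3.53 2.35

A=(0,0), D=(10.00,0)
B = A + 4.00·(cos190°, sin190°) = (-3.9392, -0.6946)
|BD| = 13.9565
circle(B,7.00) ∩ circle(D,8.00): a=6.4409, h=2.7414
  candidates: C₊=(2.3572,2.3639) cross=38.260; C₋=(2.6301,-3.1120) cross=-38.260
  mode - wants cross < 0 → take C=(2.6301,-3.1120) (cross=-38.260)
ex = (C−B)/|BC| = (0.9385,-0.3453); ey = (0.3453,0.9385)
P = B + -0.67·ex + 3.00·ey = (-3.5320,2.3522)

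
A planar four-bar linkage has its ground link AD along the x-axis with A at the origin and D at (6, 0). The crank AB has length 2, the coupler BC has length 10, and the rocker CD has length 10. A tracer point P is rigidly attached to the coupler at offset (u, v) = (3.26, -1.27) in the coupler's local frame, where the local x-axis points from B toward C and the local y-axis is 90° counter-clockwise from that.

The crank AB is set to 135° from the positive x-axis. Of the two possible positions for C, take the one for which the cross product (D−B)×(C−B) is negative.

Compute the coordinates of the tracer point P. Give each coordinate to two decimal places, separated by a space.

A=(0,0), D=(6.00,0)
B = A + 2.00·(cos135°, sin135°) = (-1.4142, 1.4142)
|BD| = 7.5479
circle(B,10.00) ∩ circle(D,10.00): a=3.7739, h=9.2605
  candidates: C₊=(4.0280,9.8036) cross=69.897; C₋=(0.5578,-8.3894) cross=-69.897
  mode - wants cross < 0 → take C=(0.5578,-8.3894) (cross=-69.897)
ex = (C−B)/|BC| = (0.1972,-0.9804); ey = (0.9804,0.1972)
P = B + 3.26·ex + -1.27·ey = (-2.0164,-2.0322)

-2.02 -2.03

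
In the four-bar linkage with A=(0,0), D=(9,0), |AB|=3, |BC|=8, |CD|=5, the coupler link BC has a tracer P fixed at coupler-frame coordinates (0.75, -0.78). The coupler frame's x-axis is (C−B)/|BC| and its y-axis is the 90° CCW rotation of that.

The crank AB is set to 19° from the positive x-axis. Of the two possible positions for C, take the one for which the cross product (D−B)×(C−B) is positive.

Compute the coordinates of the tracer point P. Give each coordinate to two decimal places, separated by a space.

A=(0,0), D=(9.00,0)
B = A + 3.00·(cos19°, sin19°) = (2.8366, 0.9767)
|BD| = 6.2404
circle(B,8.00) ∩ circle(D,5.00): a=6.2450, h=5.0000
  candidates: C₊=(9.7872,4.9376) cross=31.202; C₋=(8.2220,-4.9391) cross=-31.202
  mode + wants cross > 0 → take C=(9.7872,4.9376) (cross=31.202)
ex = (C−B)/|BC| = (0.8688,0.4951); ey = (-0.4951,0.8688)
P = B + 0.75·ex + -0.78·ey = (3.8744,0.6704)

3.87 0.67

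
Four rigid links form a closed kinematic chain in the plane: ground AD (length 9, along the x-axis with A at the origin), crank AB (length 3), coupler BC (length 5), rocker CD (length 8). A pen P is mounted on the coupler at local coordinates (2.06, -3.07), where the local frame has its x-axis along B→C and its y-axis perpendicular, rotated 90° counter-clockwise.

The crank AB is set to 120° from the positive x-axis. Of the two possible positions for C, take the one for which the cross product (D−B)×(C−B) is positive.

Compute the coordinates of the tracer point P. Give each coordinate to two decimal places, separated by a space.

1.82 0.97

A=(0,0), D=(9.00,0)
B = A + 3.00·(cos120°, sin120°) = (-1.5000, 2.5981)
|BD| = 10.8167
circle(B,5.00) ∩ circle(D,8.00): a=3.6056, h=3.4641
  candidates: C₊=(2.8321,5.0947) cross=37.470; C₋=(1.1679,-1.6306) cross=-37.470
  mode + wants cross > 0 → take C=(2.8321,5.0947) (cross=37.470)
ex = (C−B)/|BC| = (0.8664,0.4993); ey = (-0.4993,0.8664)
P = B + 2.06·ex + -3.07·ey = (1.8178,0.9668)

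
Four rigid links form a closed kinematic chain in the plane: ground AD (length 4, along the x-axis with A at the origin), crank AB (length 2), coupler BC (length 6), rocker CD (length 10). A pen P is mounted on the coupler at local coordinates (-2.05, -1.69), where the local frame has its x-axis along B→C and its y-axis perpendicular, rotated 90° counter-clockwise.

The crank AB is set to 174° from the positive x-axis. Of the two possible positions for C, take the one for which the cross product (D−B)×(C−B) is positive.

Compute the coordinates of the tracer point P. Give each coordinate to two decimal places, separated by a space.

0.32 -1.10

A=(0,0), D=(4.00,0)
B = A + 2.00·(cos174°, sin174°) = (-1.9890, 0.2091)
|BD| = 5.9927
circle(B,6.00) ∩ circle(D,10.00): a=-2.3435, h=5.5234
  candidates: C₊=(-4.1384,5.8109) cross=33.100; C₋=(-4.5238,-5.2292) cross=-33.100
  mode + wants cross > 0 → take C=(-4.1384,5.8109) (cross=33.100)
ex = (C−B)/|BC| = (-0.3582,0.9336); ey = (-0.9336,-0.3582)
P = B + -2.05·ex + -1.69·ey = (0.3232,-1.0995)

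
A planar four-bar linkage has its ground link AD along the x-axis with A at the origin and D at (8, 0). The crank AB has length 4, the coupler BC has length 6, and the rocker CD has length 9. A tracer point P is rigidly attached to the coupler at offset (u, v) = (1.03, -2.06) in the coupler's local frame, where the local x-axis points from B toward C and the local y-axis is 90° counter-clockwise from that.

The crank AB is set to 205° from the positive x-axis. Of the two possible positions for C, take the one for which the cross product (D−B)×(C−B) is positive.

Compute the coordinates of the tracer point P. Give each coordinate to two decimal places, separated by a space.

-1.34 -1.95

A=(0,0), D=(8.00,0)
B = A + 4.00·(cos205°, sin205°) = (-3.6252, -1.6905)
|BD| = 11.7475
circle(B,6.00) ∩ circle(D,9.00): a=3.9584, h=4.5090
  candidates: C₊=(-0.3568,3.3412) cross=52.969; C₋=(0.9409,-5.5829) cross=-52.969
  mode + wants cross > 0 → take C=(-0.3568,3.3412) (cross=52.969)
ex = (C−B)/|BC| = (0.5447,0.8386); ey = (-0.8386,0.5447)
P = B + 1.03·ex + -2.06·ey = (-1.3366,-1.9489)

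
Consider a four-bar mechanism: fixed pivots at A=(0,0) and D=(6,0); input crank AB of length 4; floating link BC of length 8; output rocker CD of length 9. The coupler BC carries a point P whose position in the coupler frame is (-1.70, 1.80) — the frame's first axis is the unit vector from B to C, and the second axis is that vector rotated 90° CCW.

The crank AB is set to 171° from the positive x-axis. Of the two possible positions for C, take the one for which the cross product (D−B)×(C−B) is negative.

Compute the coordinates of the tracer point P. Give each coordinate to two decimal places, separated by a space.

A=(0,0), D=(6.00,0)
B = A + 4.00·(cos171°, sin171°) = (-3.9508, 0.6257)
|BD| = 9.9704
circle(B,8.00) ∩ circle(D,9.00): a=4.1327, h=6.8499
  candidates: C₊=(0.6037,7.2028) cross=68.296; C₋=(-0.2561,-6.4700) cross=-68.296
  mode - wants cross < 0 → take C=(-0.2561,-6.4700) (cross=-68.296)
ex = (C−B)/|BC| = (0.4618,-0.8870); ey = (0.8870,0.4618)
P = B + -1.70·ex + 1.80·ey = (-3.1393,2.9649)

-3.14 2.96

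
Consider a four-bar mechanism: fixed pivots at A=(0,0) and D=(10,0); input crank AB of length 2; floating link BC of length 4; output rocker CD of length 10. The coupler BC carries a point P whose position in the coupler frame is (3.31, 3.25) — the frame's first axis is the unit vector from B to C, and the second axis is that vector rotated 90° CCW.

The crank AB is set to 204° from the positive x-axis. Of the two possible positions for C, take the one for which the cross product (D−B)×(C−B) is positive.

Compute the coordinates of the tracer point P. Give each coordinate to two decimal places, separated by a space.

-2.78 3.73

A=(0,0), D=(10.00,0)
B = A + 2.00·(cos204°, sin204°) = (-1.8271, -0.8135)
|BD| = 11.8550
circle(B,4.00) ∩ circle(D,10.00): a=2.3847, h=3.2114
  candidates: C₊=(0.3316,2.5540) cross=38.071; C₋=(0.7724,-3.8537) cross=-38.071
  mode + wants cross > 0 → take C=(0.3316,2.5540) (cross=38.071)
ex = (C−B)/|BC| = (0.5397,0.8419); ey = (-0.8419,0.5397)
P = B + 3.31·ex + 3.25·ey = (-2.7768,3.7271)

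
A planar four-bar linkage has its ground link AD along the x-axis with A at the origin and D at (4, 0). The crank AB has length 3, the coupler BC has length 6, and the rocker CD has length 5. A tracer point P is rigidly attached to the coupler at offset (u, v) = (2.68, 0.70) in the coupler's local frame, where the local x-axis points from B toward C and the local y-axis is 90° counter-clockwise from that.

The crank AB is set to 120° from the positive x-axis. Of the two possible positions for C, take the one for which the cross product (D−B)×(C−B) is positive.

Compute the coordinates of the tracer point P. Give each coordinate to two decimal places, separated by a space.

A=(0,0), D=(4.00,0)
B = A + 3.00·(cos120°, sin120°) = (-1.5000, 2.5981)
|BD| = 6.0828
circle(B,6.00) ∩ circle(D,5.00): a=3.9456, h=4.5202
  candidates: C₊=(3.9983,5.0000) cross=27.495; C₋=(0.1369,-3.1743) cross=-27.495
  mode + wants cross > 0 → take C=(3.9983,5.0000) (cross=27.495)
ex = (C−B)/|BC| = (0.9164,0.4003); ey = (-0.4003,0.9164)
P = B + 2.68·ex + 0.70·ey = (0.6757,4.3124)

0.68 4.31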